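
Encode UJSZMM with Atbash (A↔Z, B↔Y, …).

U(20) → F(5)
J(9) → Q(16)
S(18) → H(7)
Z(25) → A(0)
M(12) → N(13)
M(12) → N(13)

FQHANN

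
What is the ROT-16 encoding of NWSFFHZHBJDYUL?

N(13): 13+16=29≡3 → D
W(22): 22+16=38≡12 → M
S(18): 18+16=34≡8 → I
F(5): 5+16=21 → V
F(5): 5+16=21 → V
H(7): 7+16=23 → X
Z(25): 25+16=41≡15 → P
H(7): 7+16=23 → X
B(1): 1+16=17 → R
J(9): 9+16=25 → Z
D(3): 3+16=19 → T
Y(24): 24+16=40≡14 → O
U(20): 20+16=36≡10 → K
L(11): 11+16=27≡1 → B

DMIVVXPXRZTOKB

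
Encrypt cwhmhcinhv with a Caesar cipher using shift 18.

c(2): 2+18=20 → u
w(22): 22+18=40≡14 → o
h(7): 7+18=25 → z
m(12): 12+18=30≡4 → e
h(7): 7+18=25 → z
c(2): 2+18=20 → u
i(8): 8+18=26≡0 → a
n(13): 13+18=31≡5 → f
h(7): 7+18=25 → z
v(21): 21+18=39≡13 → n

uozezuafzn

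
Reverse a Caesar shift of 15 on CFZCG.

NQKNR

C(2): 2−15=-13≡13 → N
F(5): 5−15=-10≡16 → Q
Z(25): 25−15=10 → K
C(2): 2−15=-13≡13 → N
G(6): 6−15=-9≡17 → R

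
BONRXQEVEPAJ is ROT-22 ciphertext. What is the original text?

FSRVBUIZITEN

B(1): 1−22=-21≡5 → F
O(14): 14−22=-8≡18 → S
N(13): 13−22=-9≡17 → R
R(17): 17−22=-5≡21 → V
X(23): 23−22=1 → B
Q(16): 16−22=-6≡20 → U
E(4): 4−22=-18≡8 → I
V(21): 21−22=-1≡25 → Z
E(4): 4−22=-18≡8 → I
P(15): 15−22=-7≡19 → T
A(0): 0−22=-22≡4 → E
J(9): 9−22=-13≡13 → N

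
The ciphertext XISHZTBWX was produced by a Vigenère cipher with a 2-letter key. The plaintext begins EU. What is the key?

TO

Subtract each crib letter from the matching ciphertext letter (mod 26):
X(23)−E(4)=19 → T
I(8)−U(20)=-12≡14 → O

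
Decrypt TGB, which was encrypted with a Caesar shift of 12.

HUP

T(19): 19−12=7 → H
G(6): 6−12=-6≡20 → U
B(1): 1−12=-11≡15 → P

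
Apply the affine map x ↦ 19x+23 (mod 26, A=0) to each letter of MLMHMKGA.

RYRARFHX

M(12): 19·12+23=251≡17 → R
L(11): 19·11+23=232≡24 → Y
M(12): 19·12+23=251≡17 → R
H(7): 19·7+23=156≡0 → A
M(12): 19·12+23=251≡17 → R
K(10): 19·10+23=213≡5 → F
G(6): 19·6+23=137≡7 → H
A(0): 19·0+23=23 → X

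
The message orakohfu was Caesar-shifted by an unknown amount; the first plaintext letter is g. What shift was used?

8

From the crib: o(14)−g(6)=8, so the shift is 8.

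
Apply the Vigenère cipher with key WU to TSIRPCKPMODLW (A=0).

Repeat the key across the message: WUWUWUWUWUWUW
T(19)+W(22): 41≡15 → P
S(18)+U(20): 38≡12 → M
I(8)+W(22): 30≡4 → E
R(17)+U(20): 37≡11 → L
P(15)+W(22): 37≡11 → L
C(2)+U(20): 22 → W
K(10)+W(22): 32≡6 → G
P(15)+U(20): 35≡9 → J
M(12)+W(22): 34≡8 → I
O(14)+U(20): 34≡8 → I
D(3)+W(22): 25 → Z
L(11)+U(20): 31≡5 → F
W(22)+W(22): 44≡18 → S

PMELLWGJIIZFS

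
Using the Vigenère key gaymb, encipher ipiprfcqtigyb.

opgbslcofjmyz

Repeat the key across the message: gaymbgaymbgay
i(8)+g(6): 14 → o
p(15)+a(0): 15 → p
i(8)+y(24): 32≡6 → g
p(15)+m(12): 27≡1 → b
r(17)+b(1): 18 → s
f(5)+g(6): 11 → l
c(2)+a(0): 2 → c
q(16)+y(24): 40≡14 → o
t(19)+m(12): 31≡5 → f
i(8)+b(1): 9 → j
g(6)+g(6): 12 → m
y(24)+a(0): 24 → y
b(1)+y(24): 25 → z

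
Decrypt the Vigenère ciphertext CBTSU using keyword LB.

Repeat the key across the ciphertext: LBLBL
C(2)−L(11): -9≡17 → R
B(1)−B(1): 0 → A
T(19)−L(11): 8 → I
S(18)−B(1): 17 → R
U(20)−L(11): 9 → J

RAIRJ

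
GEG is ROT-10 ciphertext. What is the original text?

WUW

G(6): 6−10=-4≡22 → W
E(4): 4−10=-6≡20 → U
G(6): 6−10=-4≡22 → W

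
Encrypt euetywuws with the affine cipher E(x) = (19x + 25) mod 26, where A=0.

e(4): 19·4+25=101≡23 → x
u(20): 19·20+25=405≡15 → p
e(4): 19·4+25=101≡23 → x
t(19): 19·19+25=386≡22 → w
y(24): 19·24+25=481≡13 → n
w(22): 19·22+25=443≡1 → b
u(20): 19·20+25=405≡15 → p
w(22): 19·22+25=443≡1 → b
s(18): 19·18+25=367≡3 → d

xpxwnbpbd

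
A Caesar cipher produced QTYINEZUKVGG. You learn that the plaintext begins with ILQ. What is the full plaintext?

ILQAFWRMCNYY

From the crib: Q(16)−I(8)=8, so the shift is 8.
Subtract 8 from each ciphertext letter:
Q(16): 16−8=8 → I
T(19): 19−8=11 → L
Y(24): 24−8=16 → Q
I(8): 8−8=0 → A
N(13): 13−8=5 → F
E(4): 4−8=-4≡22 → W
Z(25): 25−8=17 → R
U(20): 20−8=12 → M
K(10): 10−8=2 → C
V(21): 21−8=13 → N
G(6): 6−8=-2≡24 → Y
G(6): 6−8=-2≡24 → Y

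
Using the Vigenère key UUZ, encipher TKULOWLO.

NETFIVFI

Repeat the key across the message: UUZUUZUU
T(19)+U(20): 39≡13 → N
K(10)+U(20): 30≡4 → E
U(20)+Z(25): 45≡19 → T
L(11)+U(20): 31≡5 → F
O(14)+U(20): 34≡8 → I
W(22)+Z(25): 47≡21 → V
L(11)+U(20): 31≡5 → F
O(14)+U(20): 34≡8 → I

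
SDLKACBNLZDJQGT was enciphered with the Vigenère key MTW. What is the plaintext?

GKPYHGPUPNKNENX

Repeat the key across the ciphertext: MTWMTWMTWMTWMTW
S(18)−M(12): 6 → G
D(3)−T(19): -16≡10 → K
L(11)−W(22): -11≡15 → P
K(10)−M(12): -2≡24 → Y
A(0)−T(19): -19≡7 → H
C(2)−W(22): -20≡6 → G
B(1)−M(12): -11≡15 → P
N(13)−T(19): -6≡20 → U
L(11)−W(22): -11≡15 → P
Z(25)−M(12): 13 → N
D(3)−T(19): -16≡10 → K
J(9)−W(22): -13≡13 → N
Q(16)−M(12): 4 → E
G(6)−T(19): -13≡13 → N
T(19)−W(22): -3≡23 → X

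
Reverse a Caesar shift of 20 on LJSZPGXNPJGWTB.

RPYFVMDTVPMCZH

L(11): 11−20=-9≡17 → R
J(9): 9−20=-11≡15 → P
S(18): 18−20=-2≡24 → Y
Z(25): 25−20=5 → F
P(15): 15−20=-5≡21 → V
G(6): 6−20=-14≡12 → M
X(23): 23−20=3 → D
N(13): 13−20=-7≡19 → T
P(15): 15−20=-5≡21 → V
J(9): 9−20=-11≡15 → P
G(6): 6−20=-14≡12 → M
W(22): 22−20=2 → C
T(19): 19−20=-1≡25 → Z
B(1): 1−20=-19≡7 → H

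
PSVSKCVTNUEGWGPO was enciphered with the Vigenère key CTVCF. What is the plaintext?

Repeat the key across the ciphertext: CTVCFCTVCFCTVCFC
P(15)−C(2): 13 → N
S(18)−T(19): -1≡25 → Z
V(21)−V(21): 0 → A
S(18)−C(2): 16 → Q
K(10)−F(5): 5 → F
C(2)−C(2): 0 → A
V(21)−T(19): 2 → C
T(19)−V(21): -2≡24 → Y
N(13)−C(2): 11 → L
U(20)−F(5): 15 → P
E(4)−C(2): 2 → C
G(6)−T(19): -13≡13 → N
W(22)−V(21): 1 → B
G(6)−C(2): 4 → E
P(15)−F(5): 10 → K
O(14)−C(2): 12 → M

NZAQFACYLPCNBEKM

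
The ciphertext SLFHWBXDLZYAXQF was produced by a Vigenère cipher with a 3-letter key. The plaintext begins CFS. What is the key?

QGN

Subtract each crib letter from the matching ciphertext letter (mod 26):
S(18)−C(2)=16 → Q
L(11)−F(5)=6 → G
F(5)−S(18)=-13≡13 → N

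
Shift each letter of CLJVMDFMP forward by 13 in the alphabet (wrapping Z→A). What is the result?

PYWIZQSZC

C(2): 2+13=15 → P
L(11): 11+13=24 → Y
J(9): 9+13=22 → W
V(21): 21+13=34≡8 → I
M(12): 12+13=25 → Z
D(3): 3+13=16 → Q
F(5): 5+13=18 → S
M(12): 12+13=25 → Z
P(15): 15+13=28≡2 → C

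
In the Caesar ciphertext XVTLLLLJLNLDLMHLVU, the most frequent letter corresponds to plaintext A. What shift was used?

The most frequent ciphertext letter is L (appears 8 times).
L is position 11; A is position 0.
Shift = 11.

11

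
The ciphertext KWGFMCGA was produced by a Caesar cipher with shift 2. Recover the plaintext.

IUEDKAEY

K(10): 10−2=8 → I
W(22): 22−2=20 → U
G(6): 6−2=4 → E
F(5): 5−2=3 → D
M(12): 12−2=10 → K
C(2): 2−2=0 → A
G(6): 6−2=4 → E
A(0): 0−2=-2≡24 → Y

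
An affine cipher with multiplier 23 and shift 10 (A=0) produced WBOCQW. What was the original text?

WDQUYW

The inverse of 23 mod 26 is 17, since 23·17=391≡1. Apply D(y)=17·(y−10) mod 26:
W(22): 17·(22−10)=204≡22 → W
B(1): 17·(1−10)=-153≡3 → D
O(14): 17·(14−10)=68≡16 → Q
C(2): 17·(2−10)=-136≡20 → U
Q(16): 17·(16−10)=102≡24 → Y
W(22): 17·(22−10)=204≡22 → W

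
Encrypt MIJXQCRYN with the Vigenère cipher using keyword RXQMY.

Repeat the key across the message: RXQMYRXQM
M(12)+R(17): 29≡3 → D
I(8)+X(23): 31≡5 → F
J(9)+Q(16): 25 → Z
X(23)+M(12): 35≡9 → J
Q(16)+Y(24): 40≡14 → O
C(2)+R(17): 19 → T
R(17)+X(23): 40≡14 → O
Y(24)+Q(16): 40≡14 → O
N(13)+M(12): 25 → Z

DFZJOTOOZ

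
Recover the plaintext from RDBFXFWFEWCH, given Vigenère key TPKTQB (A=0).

YORMHEDQUDMG

Repeat the key across the ciphertext: TPKTQBTPKTQB
R(17)−T(19): -2≡24 → Y
D(3)−P(15): -12≡14 → O
B(1)−K(10): -9≡17 → R
F(5)−T(19): -14≡12 → M
X(23)−Q(16): 7 → H
F(5)−B(1): 4 → E
W(22)−T(19): 3 → D
F(5)−P(15): -10≡16 → Q
E(4)−K(10): -6≡20 → U
W(22)−T(19): 3 → D
C(2)−Q(16): -14≡12 → M
H(7)−B(1): 6 → G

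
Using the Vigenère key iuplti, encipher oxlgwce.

Repeat the key across the message: iupltii
o(14)+i(8): 22 → w
x(23)+u(20): 43≡17 → r
l(11)+p(15): 26≡0 → a
g(6)+l(11): 17 → r
w(22)+t(19): 41≡15 → p
c(2)+i(8): 10 → k
e(4)+i(8): 12 → m

wrarpkm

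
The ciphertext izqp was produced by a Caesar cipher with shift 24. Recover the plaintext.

i(8): 8−24=-16≡10 → k
z(25): 25−24=1 → b
q(16): 16−24=-8≡18 → s
p(15): 15−24=-9≡17 → r

kbsr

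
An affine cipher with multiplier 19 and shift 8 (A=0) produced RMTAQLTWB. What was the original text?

The inverse of 19 mod 26 is 11, since 19·11=209≡1. Apply D(y)=11·(y−8) mod 26:
R(17): 11·(17−8)=99≡21 → V
M(12): 11·(12−8)=44≡18 → S
T(19): 11·(19−8)=121≡17 → R
A(0): 11·(0−8)=-88≡16 → Q
Q(16): 11·(16−8)=88≡10 → K
L(11): 11·(11−8)=33≡7 → H
T(19): 11·(19−8)=121≡17 → R
W(22): 11·(22−8)=154≡24 → Y
B(1): 11·(1−8)=-77≡1 → B

VSRQKHRYB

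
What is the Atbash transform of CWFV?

XDUE

C(2) → X(23)
W(22) → D(3)
F(5) → U(20)
V(21) → E(4)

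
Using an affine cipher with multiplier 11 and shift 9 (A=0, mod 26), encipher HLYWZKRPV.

H(7): 11·7+9=86≡8 → I
L(11): 11·11+9=130≡0 → A
Y(24): 11·24+9=273≡13 → N
W(22): 11·22+9=251≡17 → R
Z(25): 11·25+9=284≡24 → Y
K(10): 11·10+9=119≡15 → P
R(17): 11·17+9=196≡14 → O
P(15): 11·15+9=174≡18 → S
V(21): 11·21+9=240≡6 → G

IANRYPOSG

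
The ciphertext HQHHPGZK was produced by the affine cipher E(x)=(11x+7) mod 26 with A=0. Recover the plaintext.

The inverse of 11 mod 26 is 19, since 11·19=209≡1. Apply D(y)=19·(y−7) mod 26:
H(7): 19·(7−7)=0 → A
Q(16): 19·(16−7)=171≡15 → P
H(7): 19·(7−7)=0 → A
H(7): 19·(7−7)=0 → A
P(15): 19·(15−7)=152≡22 → W
G(6): 19·(6−7)=-19≡7 → H
Z(25): 19·(25−7)=342≡4 → E
K(10): 19·(10−7)=57≡5 → F

APAAWHEF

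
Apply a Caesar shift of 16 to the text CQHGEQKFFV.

C(2): 2+16=18 → S
Q(16): 16+16=32≡6 → G
H(7): 7+16=23 → X
G(6): 6+16=22 → W
E(4): 4+16=20 → U
Q(16): 16+16=32≡6 → G
K(10): 10+16=26≡0 → A
F(5): 5+16=21 → V
F(5): 5+16=21 → V
V(21): 21+16=37≡11 → L

SGXWUGAVVL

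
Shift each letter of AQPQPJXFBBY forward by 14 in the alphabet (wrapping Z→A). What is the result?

A(0): 0+14=14 → O
Q(16): 16+14=30≡4 → E
P(15): 15+14=29≡3 → D
Q(16): 16+14=30≡4 → E
P(15): 15+14=29≡3 → D
J(9): 9+14=23 → X
X(23): 23+14=37≡11 → L
F(5): 5+14=19 → T
B(1): 1+14=15 → P
B(1): 1+14=15 → P
Y(24): 24+14=38≡12 → M

OEDEDXLTPPM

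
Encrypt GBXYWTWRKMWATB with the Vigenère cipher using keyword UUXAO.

Repeat the key across the message: UUXAOUUXAOUUXA
G(6)+U(20): 26≡0 → A
B(1)+U(20): 21 → V
X(23)+X(23): 46≡20 → U
Y(24)+A(0): 24 → Y
W(22)+O(14): 36≡10 → K
T(19)+U(20): 39≡13 → N
W(22)+U(20): 42≡16 → Q
R(17)+X(23): 40≡14 → O
K(10)+A(0): 10 → K
M(12)+O(14): 26≡0 → A
W(22)+U(20): 42≡16 → Q
A(0)+U(20): 20 → U
T(19)+X(23): 42≡16 → Q
B(1)+A(0): 1 → B

AVUYKNQOKAQUQB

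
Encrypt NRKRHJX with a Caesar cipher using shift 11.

N(13): 13+11=24 → Y
R(17): 17+11=28≡2 → C
K(10): 10+11=21 → V
R(17): 17+11=28≡2 → C
H(7): 7+11=18 → S
J(9): 9+11=20 → U
X(23): 23+11=34≡8 → I

YCVCSUI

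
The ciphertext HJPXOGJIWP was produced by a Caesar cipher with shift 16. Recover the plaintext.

H(7): 7−16=-9≡17 → R
J(9): 9−16=-7≡19 → T
P(15): 15−16=-1≡25 → Z
X(23): 23−16=7 → H
O(14): 14−16=-2≡24 → Y
G(6): 6−16=-10≡16 → Q
J(9): 9−16=-7≡19 → T
I(8): 8−16=-8≡18 → S
W(22): 22−16=6 → G
P(15): 15−16=-1≡25 → Z

RTZHYQTSGZ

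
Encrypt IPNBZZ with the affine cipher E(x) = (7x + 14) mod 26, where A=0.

SPBVHH

I(8): 7·8+14=70≡18 → S
P(15): 7·15+14=119≡15 → P
N(13): 7·13+14=105≡1 → B
B(1): 7·1+14=21 → V
Z(25): 7·25+14=189≡7 → H
Z(25): 7·25+14=189≡7 → H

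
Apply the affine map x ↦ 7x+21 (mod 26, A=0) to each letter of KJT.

NGY

K(10): 7·10+21=91≡13 → N
J(9): 7·9+21=84≡6 → G
T(19): 7·19+21=154≡24 → Y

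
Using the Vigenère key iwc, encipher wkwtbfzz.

Repeat the key across the message: iwciwciw
w(22)+i(8): 30≡4 → e
k(10)+w(22): 32≡6 → g
w(22)+c(2): 24 → y
t(19)+i(8): 27≡1 → b
b(1)+w(22): 23 → x
f(5)+c(2): 7 → h
z(25)+i(8): 33≡7 → h
z(25)+w(22): 47≡21 → v

egybxhhv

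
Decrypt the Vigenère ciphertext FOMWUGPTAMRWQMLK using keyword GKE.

Repeat the key across the ciphertext: GKEGKEGKEGKEGKEG
F(5)−G(6): -1≡25 → Z
O(14)−K(10): 4 → E
M(12)−E(4): 8 → I
W(22)−G(6): 16 → Q
U(20)−K(10): 10 → K
G(6)−E(4): 2 → C
P(15)−G(6): 9 → J
T(19)−K(10): 9 → J
A(0)−E(4): -4≡22 → W
M(12)−G(6): 6 → G
R(17)−K(10): 7 → H
W(22)−E(4): 18 → S
Q(16)−G(6): 10 → K
M(12)−K(10): 2 → C
L(11)−E(4): 7 → H
K(10)−G(6): 4 → E

ZEIQKCJJWGHSKCHE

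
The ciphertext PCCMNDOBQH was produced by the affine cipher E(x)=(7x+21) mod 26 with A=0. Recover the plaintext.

OBBVKQZMDY

The inverse of 7 mod 26 is 15, since 7·15=105≡1. Apply D(y)=15·(y−21) mod 26:
P(15): 15·(15−21)=-90≡14 → O
C(2): 15·(2−21)=-285≡1 → B
C(2): 15·(2−21)=-285≡1 → B
M(12): 15·(12−21)=-135≡21 → V
N(13): 15·(13−21)=-120≡10 → K
D(3): 15·(3−21)=-270≡16 → Q
O(14): 15·(14−21)=-105≡25 → Z
B(1): 15·(1−21)=-300≡12 → M
Q(16): 15·(16−21)=-75≡3 → D
H(7): 15·(7−21)=-210≡24 → Y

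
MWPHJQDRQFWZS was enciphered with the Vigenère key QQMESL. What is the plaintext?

Repeat the key across the ciphertext: QQMESLQQMESLQ
M(12)−Q(16): -4≡22 → W
W(22)−Q(16): 6 → G
P(15)−M(12): 3 → D
H(7)−E(4): 3 → D
J(9)−S(18): -9≡17 → R
Q(16)−L(11): 5 → F
D(3)−Q(16): -13≡13 → N
R(17)−Q(16): 1 → B
Q(16)−M(12): 4 → E
F(5)−E(4): 1 → B
W(22)−S(18): 4 → E
Z(25)−L(11): 14 → O
S(18)−Q(16): 2 → C

WGDDRFNBEBEOC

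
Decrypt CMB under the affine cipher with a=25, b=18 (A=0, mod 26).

QGR

The inverse of 25 mod 26 is 25, since 25·25=625≡1. Apply D(y)=25·(y−18) mod 26:
C(2): 25·(2−18)=-400≡16 → Q
M(12): 25·(12−18)=-150≡6 → G
B(1): 25·(1−18)=-425≡17 → R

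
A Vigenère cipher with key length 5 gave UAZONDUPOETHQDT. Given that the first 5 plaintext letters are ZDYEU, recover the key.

VXBKT

Subtract each crib letter from the matching ciphertext letter (mod 26):
U(20)−Z(25)=-5≡21 → V
A(0)−D(3)=-3≡23 → X
Z(25)−Y(24)=1 → B
O(14)−E(4)=10 → K
N(13)−U(20)=-7≡19 → T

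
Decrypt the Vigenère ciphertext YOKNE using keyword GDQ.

Repeat the key across the ciphertext: GDQGD
Y(24)−G(6): 18 → S
O(14)−D(3): 11 → L
K(10)−Q(16): -6≡20 → U
N(13)−G(6): 7 → H
E(4)−D(3): 1 → B

SLUHB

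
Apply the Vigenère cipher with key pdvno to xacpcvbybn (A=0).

Repeat the key across the message: pdvnopdvno
x(23)+p(15): 38≡12 → m
a(0)+d(3): 3 → d
c(2)+v(21): 23 → x
p(15)+n(13): 28≡2 → c
c(2)+o(14): 16 → q
v(21)+p(15): 36≡10 → k
b(1)+d(3): 4 → e
y(24)+v(21): 45≡19 → t
b(1)+n(13): 14 → o
n(13)+o(14): 27≡1 → b

mdxcqketob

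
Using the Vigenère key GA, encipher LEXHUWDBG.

Repeat the key across the message: GAGAGAGAG
L(11)+G(6): 17 → R
E(4)+A(0): 4 → E
X(23)+G(6): 29≡3 → D
H(7)+A(0): 7 → H
U(20)+G(6): 26≡0 → A
W(22)+A(0): 22 → W
D(3)+G(6): 9 → J
B(1)+A(0): 1 → B
G(6)+G(6): 12 → M

REDHAWJBM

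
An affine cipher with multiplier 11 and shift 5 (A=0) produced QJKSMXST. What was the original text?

The inverse of 11 mod 26 is 19, since 11·19=209≡1. Apply D(y)=19·(y−5) mod 26:
Q(16): 19·(16−5)=209≡1 → B
J(9): 19·(9−5)=76≡24 → Y
K(10): 19·(10−5)=95≡17 → R
S(18): 19·(18−5)=247≡13 → N
M(12): 19·(12−5)=133≡3 → D
X(23): 19·(23−5)=342≡4 → E
S(18): 19·(18−5)=247≡13 → N
T(19): 19·(19−5)=266≡6 → G

BYRNDENG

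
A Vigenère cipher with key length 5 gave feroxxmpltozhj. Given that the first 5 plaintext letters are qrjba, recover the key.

pninx

Subtract each crib letter from the matching ciphertext letter (mod 26):
f(5)−q(16)=-11≡15 → p
e(4)−r(17)=-13≡13 → n
r(17)−j(9)=8 → i
o(14)−b(1)=13 → n
x(23)−a(0)=23 → x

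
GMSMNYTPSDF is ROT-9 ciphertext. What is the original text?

G(6): 6−9=-3≡23 → X
M(12): 12−9=3 → D
S(18): 18−9=9 → J
M(12): 12−9=3 → D
N(13): 13−9=4 → E
Y(24): 24−9=15 → P
T(19): 19−9=10 → K
P(15): 15−9=6 → G
S(18): 18−9=9 → J
D(3): 3−9=-6≡20 → U
F(5): 5−9=-4≡22 → W

XDJDEPKGJUW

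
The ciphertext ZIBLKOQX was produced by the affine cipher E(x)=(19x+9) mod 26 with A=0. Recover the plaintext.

The inverse of 19 mod 26 is 11, since 19·11=209≡1. Apply D(y)=11·(y−9) mod 26:
Z(25): 11·(25−9)=176≡20 → U
I(8): 11·(8−9)=-11≡15 → P
B(1): 11·(1−9)=-88≡16 → Q
L(11): 11·(11−9)=22 → W
K(10): 11·(10−9)=11 → L
O(14): 11·(14−9)=55≡3 → D
Q(16): 11·(16−9)=77≡25 → Z
X(23): 11·(23−9)=154≡24 → Y

UPQWLDZY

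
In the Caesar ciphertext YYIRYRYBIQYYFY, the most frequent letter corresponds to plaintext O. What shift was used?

10

The most frequent ciphertext letter is Y (appears 7 times).
Y is position 24; O is position 14.
Shift = 10.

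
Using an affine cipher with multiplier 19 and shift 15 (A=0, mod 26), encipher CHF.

C(2): 19·2+15=53≡1 → B
H(7): 19·7+15=148≡18 → S
F(5): 19·5+15=110≡6 → G

BSG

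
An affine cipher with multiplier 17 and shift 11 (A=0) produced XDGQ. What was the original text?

The inverse of 17 mod 26 is 23, since 17·23=391≡1. Apply D(y)=23·(y−11) mod 26:
X(23): 23·(23−11)=276≡16 → Q
D(3): 23·(3−11)=-184≡24 → Y
G(6): 23·(6−11)=-115≡15 → P
Q(16): 23·(16−11)=115≡11 → L

QYPL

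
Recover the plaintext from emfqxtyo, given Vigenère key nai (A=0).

Repeat the key across the ciphertext: nainaina
e(4)−n(13): -9≡17 → r
m(12)−a(0): 12 → m
f(5)−i(8): -3≡23 → x
q(16)−n(13): 3 → d
x(23)−a(0): 23 → x
t(19)−i(8): 11 → l
y(24)−n(13): 11 → l
o(14)−a(0): 14 → o

rmxdxllo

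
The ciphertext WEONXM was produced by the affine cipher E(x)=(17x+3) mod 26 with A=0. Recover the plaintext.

The inverse of 17 mod 26 is 23, since 17·23=391≡1. Apply D(y)=23·(y−3) mod 26:
W(22): 23·(22−3)=437≡21 → V
E(4): 23·(4−3)=23 → X
O(14): 23·(14−3)=253≡19 → T
N(13): 23·(13−3)=230≡22 → W
X(23): 23·(23−3)=460≡18 → S
M(12): 23·(12−3)=207≡25 → Z

VXTWSZ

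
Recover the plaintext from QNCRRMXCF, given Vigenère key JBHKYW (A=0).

HMVHTQOBY

Repeat the key across the ciphertext: JBHKYWJBH
Q(16)−J(9): 7 → H
N(13)−B(1): 12 → M
C(2)−H(7): -5≡21 → V
R(17)−K(10): 7 → H
R(17)−Y(24): -7≡19 → T
M(12)−W(22): -10≡16 → Q
X(23)−J(9): 14 → O
C(2)−B(1): 1 → B
F(5)−H(7): -2≡24 → Y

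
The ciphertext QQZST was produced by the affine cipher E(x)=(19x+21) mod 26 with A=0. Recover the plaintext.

XXSTE

The inverse of 19 mod 26 is 11, since 19·11=209≡1. Apply D(y)=11·(y−21) mod 26:
Q(16): 11·(16−21)=-55≡23 → X
Q(16): 11·(16−21)=-55≡23 → X
Z(25): 11·(25−21)=44≡18 → S
S(18): 11·(18−21)=-33≡19 → T
T(19): 11·(19−21)=-22≡4 → E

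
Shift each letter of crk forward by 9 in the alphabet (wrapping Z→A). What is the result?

lat

c(2): 2+9=11 → l
r(17): 17+9=26≡0 → a
k(10): 10+9=19 → t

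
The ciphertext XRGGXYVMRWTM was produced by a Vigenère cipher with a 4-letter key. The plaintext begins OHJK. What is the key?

Subtract each crib letter from the matching ciphertext letter (mod 26):
X(23)−O(14)=9 → J
R(17)−H(7)=10 → K
G(6)−J(9)=-3≡23 → X
G(6)−K(10)=-4≡22 → W

JKXW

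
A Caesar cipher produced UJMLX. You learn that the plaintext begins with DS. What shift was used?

From the crib: U(20)−D(3)=17, so the shift is 17.

17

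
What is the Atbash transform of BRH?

B(1) → Y(24)
R(17) → I(8)
H(7) → S(18)

YIS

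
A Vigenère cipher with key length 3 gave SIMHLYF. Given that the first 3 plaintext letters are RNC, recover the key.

Subtract each crib letter from the matching ciphertext letter (mod 26):
S(18)−R(17)=1 → B
I(8)−N(13)=-5≡21 → V
M(12)−C(2)=10 → K

BVK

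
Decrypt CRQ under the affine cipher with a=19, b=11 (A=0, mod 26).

FOD

The inverse of 19 mod 26 is 11, since 19·11=209≡1. Apply D(y)=11·(y−11) mod 26:
C(2): 11·(2−11)=-99≡5 → F
R(17): 11·(17−11)=66≡14 → O
Q(16): 11·(16−11)=55≡3 → D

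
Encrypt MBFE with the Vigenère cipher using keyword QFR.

CGWU

Repeat the key across the message: QFRQ
M(12)+Q(16): 28≡2 → C
B(1)+F(5): 6 → G
F(5)+R(17): 22 → W
E(4)+Q(16): 20 → U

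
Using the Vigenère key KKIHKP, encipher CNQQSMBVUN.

Repeat the key across the message: KKIHKPKKIH
C(2)+K(10): 12 → M
N(13)+K(10): 23 → X
Q(16)+I(8): 24 → Y
Q(16)+H(7): 23 → X
S(18)+K(10): 28≡2 → C
M(12)+P(15): 27≡1 → B
B(1)+K(10): 11 → L
V(21)+K(10): 31≡5 → F
U(20)+I(8): 28≡2 → C
N(13)+H(7): 20 → U

MXYXCBLFCU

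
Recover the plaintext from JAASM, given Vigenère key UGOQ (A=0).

Repeat the key across the ciphertext: UGOQU
J(9)−U(20): -11≡15 → P
A(0)−G(6): -6≡20 → U
A(0)−O(14): -14≡12 → M
S(18)−Q(16): 2 → C
M(12)−U(20): -8≡18 → S

PUMCS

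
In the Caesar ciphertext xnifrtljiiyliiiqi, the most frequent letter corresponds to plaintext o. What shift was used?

The most frequent ciphertext letter is i (appears 7 times).
i is position 8; o is position 14.
Shift = -6≡20.

20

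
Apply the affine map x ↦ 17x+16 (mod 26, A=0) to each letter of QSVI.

CKJW

Q(16): 17·16+16=288≡2 → C
S(18): 17·18+16=322≡10 → K
V(21): 17·21+16=373≡9 → J
I(8): 17·8+16=152≡22 → W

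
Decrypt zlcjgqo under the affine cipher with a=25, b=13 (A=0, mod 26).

The inverse of 25 mod 26 is 25, since 25·25=625≡1. Apply D(y)=25·(y−13) mod 26:
z(25): 25·(25−13)=300≡14 → o
l(11): 25·(11−13)=-50≡2 → c
c(2): 25·(2−13)=-275≡11 → l
j(9): 25·(9−13)=-100≡4 → e
g(6): 25·(6−13)=-175≡7 → h
q(16): 25·(16−13)=75≡23 → x
o(14): 25·(14−13)=25 → z

oclehxz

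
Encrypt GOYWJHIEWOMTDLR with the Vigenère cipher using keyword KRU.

QFSGABSVQYDNNCL

Repeat the key across the message: KRUKRUKRUKRUKRU
G(6)+K(10): 16 → Q
O(14)+R(17): 31≡5 → F
Y(24)+U(20): 44≡18 → S
W(22)+K(10): 32≡6 → G
J(9)+R(17): 26≡0 → A
H(7)+U(20): 27≡1 → B
I(8)+K(10): 18 → S
E(4)+R(17): 21 → V
W(22)+U(20): 42≡16 → Q
O(14)+K(10): 24 → Y
M(12)+R(17): 29≡3 → D
T(19)+U(20): 39≡13 → N
D(3)+K(10): 13 → N
L(11)+R(17): 28≡2 → C
R(17)+U(20): 37≡11 → L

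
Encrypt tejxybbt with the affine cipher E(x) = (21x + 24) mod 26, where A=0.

t(19): 21·19+24=423≡7 → h
e(4): 21·4+24=108≡4 → e
j(9): 21·9+24=213≡5 → f
x(23): 21·23+24=507≡13 → n
y(24): 21·24+24=528≡8 → i
b(1): 21·1+24=45≡19 → t
b(1): 21·1+24=45≡19 → t
t(19): 21·19+24=423≡7 → h

hefnitth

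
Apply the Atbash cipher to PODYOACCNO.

KLWBLZXXML

P(15) → K(10)
O(14) → L(11)
D(3) → W(22)
Y(24) → B(1)
O(14) → L(11)
A(0) → Z(25)
C(2) → X(23)
C(2) → X(23)
N(13) → M(12)
O(14) → L(11)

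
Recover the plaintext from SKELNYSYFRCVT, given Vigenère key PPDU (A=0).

Repeat the key across the ciphertext: PPDUPPDUPPDUP
S(18)−P(15): 3 → D
K(10)−P(15): -5≡21 → V
E(4)−D(3): 1 → B
L(11)−U(20): -9≡17 → R
N(13)−P(15): -2≡24 → Y
Y(24)−P(15): 9 → J
S(18)−D(3): 15 → P
Y(24)−U(20): 4 → E
F(5)−P(15): -10≡16 → Q
R(17)−P(15): 2 → C
C(2)−D(3): -1≡25 → Z
V(21)−U(20): 1 → B
T(19)−P(15): 4 → E

DVBRYJPEQCZBE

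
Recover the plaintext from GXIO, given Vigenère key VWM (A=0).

LBWT

Repeat the key across the ciphertext: VWMV
G(6)−V(21): -15≡11 → L
X(23)−W(22): 1 → B
I(8)−M(12): -4≡22 → W
O(14)−V(21): -7≡19 → T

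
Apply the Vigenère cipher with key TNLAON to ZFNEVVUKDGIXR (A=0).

Repeat the key across the message: TNLAONTNLAONT
Z(25)+T(19): 44≡18 → S
F(5)+N(13): 18 → S
N(13)+L(11): 24 → Y
E(4)+A(0): 4 → E
V(21)+O(14): 35≡9 → J
V(21)+N(13): 34≡8 → I
U(20)+T(19): 39≡13 → N
K(10)+N(13): 23 → X
D(3)+L(11): 14 → O
G(6)+A(0): 6 → G
I(8)+O(14): 22 → W
X(23)+N(13): 36≡10 → K
R(17)+T(19): 36≡10 → K

SSYEJINXOGWKK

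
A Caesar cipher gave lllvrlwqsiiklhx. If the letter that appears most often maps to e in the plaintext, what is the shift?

The most frequent ciphertext letter is l (appears 5 times).
l is position 11; e is position 4.
Shift = 7.

7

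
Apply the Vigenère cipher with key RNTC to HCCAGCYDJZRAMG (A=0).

Repeat the key across the message: RNTCRNTCRNTCRN
H(7)+R(17): 24 → Y
C(2)+N(13): 15 → P
C(2)+T(19): 21 → V
A(0)+C(2): 2 → C
G(6)+R(17): 23 → X
C(2)+N(13): 15 → P
Y(24)+T(19): 43≡17 → R
D(3)+C(2): 5 → F
J(9)+R(17): 26≡0 → A
Z(25)+N(13): 38≡12 → M
R(17)+T(19): 36≡10 → K
A(0)+C(2): 2 → C
M(12)+R(17): 29≡3 → D
G(6)+N(13): 19 → T

YPVCXPRFAMKCDT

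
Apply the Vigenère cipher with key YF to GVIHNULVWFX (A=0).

Repeat the key across the message: YFYFYFYFYFY
G(6)+Y(24): 30≡4 → E
V(21)+F(5): 26≡0 → A
I(8)+Y(24): 32≡6 → G
H(7)+F(5): 12 → M
N(13)+Y(24): 37≡11 → L
U(20)+F(5): 25 → Z
L(11)+Y(24): 35≡9 → J
V(21)+F(5): 26≡0 → A
W(22)+Y(24): 46≡20 → U
F(5)+F(5): 10 → K
X(23)+Y(24): 47≡21 → V

EAGMLZJAUKV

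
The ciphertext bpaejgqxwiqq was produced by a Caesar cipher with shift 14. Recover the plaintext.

b(1): 1−14=-13≡13 → n
p(15): 15−14=1 → b
a(0): 0−14=-14≡12 → m
e(4): 4−14=-10≡16 → q
j(9): 9−14=-5≡21 → v
g(6): 6−14=-8≡18 → s
q(16): 16−14=2 → c
x(23): 23−14=9 → j
w(22): 22−14=8 → i
i(8): 8−14=-6≡20 → u
q(16): 16−14=2 → c
q(16): 16−14=2 → c

nbmqvscjiucc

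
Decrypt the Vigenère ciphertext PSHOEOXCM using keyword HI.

IKAGXGQUF

Repeat the key across the ciphertext: HIHIHIHIH
P(15)−H(7): 8 → I
S(18)−I(8): 10 → K
H(7)−H(7): 0 → A
O(14)−I(8): 6 → G
E(4)−H(7): -3≡23 → X
O(14)−I(8): 6 → G
X(23)−H(7): 16 → Q
C(2)−I(8): -6≡20 → U
M(12)−H(7): 5 → F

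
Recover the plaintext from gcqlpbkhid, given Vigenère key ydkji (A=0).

Repeat the key across the ciphertext: ydkjiydkji
g(6)−y(24): -18≡8 → i
c(2)−d(3): -1≡25 → z
q(16)−k(10): 6 → g
l(11)−j(9): 2 → c
p(15)−i(8): 7 → h
b(1)−y(24): -23≡3 → d
k(10)−d(3): 7 → h
h(7)−k(10): -3≡23 → x
i(8)−j(9): -1≡25 → z
d(3)−i(8): -5≡21 → v

izgchdhxzv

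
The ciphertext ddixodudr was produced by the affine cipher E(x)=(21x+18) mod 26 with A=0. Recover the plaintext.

ddczgdkdv

The inverse of 21 mod 26 is 5, since 21·5=105≡1. Apply D(y)=5·(y−18) mod 26:
d(3): 5·(3−18)=-75≡3 → d
d(3): 5·(3−18)=-75≡3 → d
i(8): 5·(8−18)=-50≡2 → c
x(23): 5·(23−18)=25 → z
o(14): 5·(14−18)=-20≡6 → g
d(3): 5·(3−18)=-75≡3 → d
u(20): 5·(20−18)=10 → k
d(3): 5·(3−18)=-75≡3 → d
r(17): 5·(17−18)=-5≡21 → v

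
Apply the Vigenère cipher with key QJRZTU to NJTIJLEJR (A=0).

DSKHCFUSI

Repeat the key across the message: QJRZTUQJR
N(13)+Q(16): 29≡3 → D
J(9)+J(9): 18 → S
T(19)+R(17): 36≡10 → K
I(8)+Z(25): 33≡7 → H
J(9)+T(19): 28≡2 → C
L(11)+U(20): 31≡5 → F
E(4)+Q(16): 20 → U
J(9)+J(9): 18 → S
R(17)+R(17): 34≡8 → I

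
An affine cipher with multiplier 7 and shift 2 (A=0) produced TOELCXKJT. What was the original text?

VYEFADQBV

The inverse of 7 mod 26 is 15, since 7·15=105≡1. Apply D(y)=15·(y−2) mod 26:
T(19): 15·(19−2)=255≡21 → V
O(14): 15·(14−2)=180≡24 → Y
E(4): 15·(4−2)=30≡4 → E
L(11): 15·(11−2)=135≡5 → F
C(2): 15·(2−2)=0 → A
X(23): 15·(23−2)=315≡3 → D
K(10): 15·(10−2)=120≡16 → Q
J(9): 15·(9−2)=105≡1 → B
T(19): 15·(19−2)=255≡21 → V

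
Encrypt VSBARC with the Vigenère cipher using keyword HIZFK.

Repeat the key across the message: HIZFKH
V(21)+H(7): 28≡2 → C
S(18)+I(8): 26≡0 → A
B(1)+Z(25): 26≡0 → A
A(0)+F(5): 5 → F
R(17)+K(10): 27≡1 → B
C(2)+H(7): 9 → J

CAAFBJ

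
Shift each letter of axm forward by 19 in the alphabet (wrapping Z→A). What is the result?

a(0): 0+19=19 → t
x(23): 23+19=42≡16 → q
m(12): 12+19=31≡5 → f

tqf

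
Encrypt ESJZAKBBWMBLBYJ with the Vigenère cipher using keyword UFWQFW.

Repeat the key across the message: UFWQFWUFWQFWUFW
E(4)+U(20): 24 → Y
S(18)+F(5): 23 → X
J(9)+W(22): 31≡5 → F
Z(25)+Q(16): 41≡15 → P
A(0)+F(5): 5 → F
K(10)+W(22): 32≡6 → G
B(1)+U(20): 21 → V
B(1)+F(5): 6 → G
W(22)+W(22): 44≡18 → S
M(12)+Q(16): 28≡2 → C
B(1)+F(5): 6 → G
L(11)+W(22): 33≡7 → H
B(1)+U(20): 21 → V
Y(24)+F(5): 29≡3 → D
J(9)+W(22): 31≡5 → F

YXFPFGVGSCGHVDF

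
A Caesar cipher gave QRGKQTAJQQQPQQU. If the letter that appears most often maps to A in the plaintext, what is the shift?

The most frequent ciphertext letter is Q (appears 7 times).
Q is position 16; A is position 0.
Shift = 16.

16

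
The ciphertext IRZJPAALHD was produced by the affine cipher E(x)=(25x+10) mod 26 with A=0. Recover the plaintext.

The inverse of 25 mod 26 is 25, since 25·25=625≡1. Apply D(y)=25·(y−10) mod 26:
I(8): 25·(8−10)=-50≡2 → C
R(17): 25·(17−10)=175≡19 → T
Z(25): 25·(25−10)=375≡11 → L
J(9): 25·(9−10)=-25≡1 → B
P(15): 25·(15−10)=125≡21 → V
A(0): 25·(0−10)=-250≡10 → K
A(0): 25·(0−10)=-250≡10 → K
L(11): 25·(11−10)=25 → Z
H(7): 25·(7−10)=-75≡3 → D
D(3): 25·(3−10)=-175≡7 → H

CTLBVKKZDH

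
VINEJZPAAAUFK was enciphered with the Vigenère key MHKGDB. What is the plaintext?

JBDYGYDTQUREY

Repeat the key across the ciphertext: MHKGDBMHKGDBM
V(21)−M(12): 9 → J
I(8)−H(7): 1 → B
N(13)−K(10): 3 → D
E(4)−G(6): -2≡24 → Y
J(9)−D(3): 6 → G
Z(25)−B(1): 24 → Y
P(15)−M(12): 3 → D
A(0)−H(7): -7≡19 → T
A(0)−K(10): -10≡16 → Q
A(0)−G(6): -6≡20 → U
U(20)−D(3): 17 → R
F(5)−B(1): 4 → E
K(10)−M(12): -2≡24 → Y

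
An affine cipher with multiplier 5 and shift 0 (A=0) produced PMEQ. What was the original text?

The inverse of 5 mod 26 is 21, since 5·21=105≡1. Apply D(y)=21·(y−0) mod 26:
P(15): 21·(15−0)=315≡3 → D
M(12): 21·(12−0)=252≡18 → S
E(4): 21·(4−0)=84≡6 → G
Q(16): 21·(16−0)=336≡24 → Y

DSGY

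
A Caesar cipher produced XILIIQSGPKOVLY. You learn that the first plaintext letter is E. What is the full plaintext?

EPSPPXZNWRVCSF

From the crib: X(23)−E(4)=19, so the shift is 19.
Subtract 19 from each ciphertext letter:
X(23): 23−19=4 → E
I(8): 8−19=-11≡15 → P
L(11): 11−19=-8≡18 → S
I(8): 8−19=-11≡15 → P
I(8): 8−19=-11≡15 → P
Q(16): 16−19=-3≡23 → X
S(18): 18−19=-1≡25 → Z
G(6): 6−19=-13≡13 → N
P(15): 15−19=-4≡22 → W
K(10): 10−19=-9≡17 → R
O(14): 14−19=-5≡21 → V
V(21): 21−19=2 → C
L(11): 11−19=-8≡18 → S
Y(24): 24−19=5 → F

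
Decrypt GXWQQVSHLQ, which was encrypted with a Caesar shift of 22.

G(6): 6−22=-16≡10 → K
X(23): 23−22=1 → B
W(22): 22−22=0 → A
Q(16): 16−22=-6≡20 → U
Q(16): 16−22=-6≡20 → U
V(21): 21−22=-1≡25 → Z
S(18): 18−22=-4≡22 → W
H(7): 7−22=-15≡11 → L
L(11): 11−22=-11≡15 → P
Q(16): 16−22=-6≡20 → U

KBAUUZWLPU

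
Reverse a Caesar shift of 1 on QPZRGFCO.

Q(16): 16−1=15 → P
P(15): 15−1=14 → O
Z(25): 25−1=24 → Y
R(17): 17−1=16 → Q
G(6): 6−1=5 → F
F(5): 5−1=4 → E
C(2): 2−1=1 → B
O(14): 14−1=13 → N

POYQFEBN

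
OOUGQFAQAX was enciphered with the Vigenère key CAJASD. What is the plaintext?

MOLGYCYQRX

Repeat the key across the ciphertext: CAJASDCAJA
O(14)−C(2): 12 → M
O(14)−A(0): 14 → O
U(20)−J(9): 11 → L
G(6)−A(0): 6 → G
Q(16)−S(18): -2≡24 → Y
F(5)−D(3): 2 → C
A(0)−C(2): -2≡24 → Y
Q(16)−A(0): 16 → Q
A(0)−J(9): -9≡17 → R
X(23)−A(0): 23 → X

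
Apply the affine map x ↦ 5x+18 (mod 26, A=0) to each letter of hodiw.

h(7): 5·7+18=53≡1 → b
o(14): 5·14+18=88≡10 → k
d(3): 5·3+18=33≡7 → h
i(8): 5·8+18=58≡6 → g
w(22): 5·22+18=128≡24 → y

bkhgy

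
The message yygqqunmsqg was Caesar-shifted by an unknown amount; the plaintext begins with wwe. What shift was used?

2

From the crib: y(24)−w(22)=2, so the shift is 2.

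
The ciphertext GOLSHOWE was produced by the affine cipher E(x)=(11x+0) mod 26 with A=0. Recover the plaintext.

KGBEDGCY

The inverse of 11 mod 26 is 19, since 11·19=209≡1. Apply D(y)=19·(y−0) mod 26:
G(6): 19·(6−0)=114≡10 → K
O(14): 19·(14−0)=266≡6 → G
L(11): 19·(11−0)=209≡1 → B
S(18): 19·(18−0)=342≡4 → E
H(7): 19·(7−0)=133≡3 → D
O(14): 19·(14−0)=266≡6 → G
W(22): 19·(22−0)=418≡2 → C
E(4): 19·(4−0)=76≡24 → Y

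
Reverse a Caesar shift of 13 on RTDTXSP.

R(17): 17−13=4 → E
T(19): 19−13=6 → G
D(3): 3−13=-10≡16 → Q
T(19): 19−13=6 → G
X(23): 23−13=10 → K
S(18): 18−13=5 → F
P(15): 15−13=2 → C

EGQGKFC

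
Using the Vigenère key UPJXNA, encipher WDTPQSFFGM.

QSCMDSZUPJ

Repeat the key across the message: UPJXNAUPJX
W(22)+U(20): 42≡16 → Q
D(3)+P(15): 18 → S
T(19)+J(9): 28≡2 → C
P(15)+X(23): 38≡12 → M
Q(16)+N(13): 29≡3 → D
S(18)+A(0): 18 → S
F(5)+U(20): 25 → Z
F(5)+P(15): 20 → U
G(6)+J(9): 15 → P
M(12)+X(23): 35≡9 → J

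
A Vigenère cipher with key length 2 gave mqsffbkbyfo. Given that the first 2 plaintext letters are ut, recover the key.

Subtract each crib letter from the matching ciphertext letter (mod 26):
m(12)−u(20)=-8≡18 → s
q(16)−t(19)=-3≡23 → x

sx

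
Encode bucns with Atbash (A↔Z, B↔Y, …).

b(1) → y(24)
u(20) → f(5)
c(2) → x(23)
n(13) → m(12)
s(18) → h(7)

yfxmh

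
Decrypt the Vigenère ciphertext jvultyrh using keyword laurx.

Repeat the key across the ciphertext: laurxlau
j(9)−l(11): -2≡24 → y
v(21)−a(0): 21 → v
u(20)−u(20): 0 → a
l(11)−r(17): -6≡20 → u
t(19)−x(23): -4≡22 → w
y(24)−l(11): 13 → n
r(17)−a(0): 17 → r
h(7)−u(20): -13≡13 → n

yvauwnrn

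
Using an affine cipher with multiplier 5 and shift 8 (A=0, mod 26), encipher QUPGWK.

Q(16): 5·16+8=88≡10 → K
U(20): 5·20+8=108≡4 → E
P(15): 5·15+8=83≡5 → F
G(6): 5·6+8=38≡12 → M
W(22): 5·22+8=118≡14 → O
K(10): 5·10+8=58≡6 → G

KEFMOG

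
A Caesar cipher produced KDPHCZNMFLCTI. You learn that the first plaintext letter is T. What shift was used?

From the crib: K(10)−T(19)=-9≡17, so the shift is 17.

17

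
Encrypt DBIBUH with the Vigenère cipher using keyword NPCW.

Repeat the key across the message: NPCWNP
D(3)+N(13): 16 → Q
B(1)+P(15): 16 → Q
I(8)+C(2): 10 → K
B(1)+W(22): 23 → X
U(20)+N(13): 33≡7 → H
H(7)+P(15): 22 → W

QQKXHW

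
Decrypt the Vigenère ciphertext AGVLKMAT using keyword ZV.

Repeat the key across the ciphertext: ZVZVZVZV
A(0)−Z(25): -25≡1 → B
G(6)−V(21): -15≡11 → L
V(21)−Z(25): -4≡22 → W
L(11)−V(21): -10≡16 → Q
K(10)−Z(25): -15≡11 → L
M(12)−V(21): -9≡17 → R
A(0)−Z(25): -25≡1 → B
T(19)−V(21): -2≡24 → Y

BLWQLRBY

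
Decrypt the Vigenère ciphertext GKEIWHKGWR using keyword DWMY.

DOSKTLYITV

Repeat the key across the ciphertext: DWMYDWMYDW
G(6)−D(3): 3 → D
K(10)−W(22): -12≡14 → O
E(4)−M(12): -8≡18 → S
I(8)−Y(24): -16≡10 → K
W(22)−D(3): 19 → T
H(7)−W(22): -15≡11 → L
K(10)−M(12): -2≡24 → Y
G(6)−Y(24): -18≡8 → I
W(22)−D(3): 19 → T
R(17)−W(22): -5≡21 → V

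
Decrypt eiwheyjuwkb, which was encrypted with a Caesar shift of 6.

e(4): 4−6=-2≡24 → y
i(8): 8−6=2 → c
w(22): 22−6=16 → q
h(7): 7−6=1 → b
e(4): 4−6=-2≡24 → y
y(24): 24−6=18 → s
j(9): 9−6=3 → d
u(20): 20−6=14 → o
w(22): 22−6=16 → q
k(10): 10−6=4 → e
b(1): 1−6=-5≡21 → v

ycqbysdoqev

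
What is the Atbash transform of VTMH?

V(21) → E(4)
T(19) → G(6)
M(12) → N(13)
H(7) → S(18)

EGNS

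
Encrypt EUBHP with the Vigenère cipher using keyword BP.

Repeat the key across the message: BPBPB
E(4)+B(1): 5 → F
U(20)+P(15): 35≡9 → J
B(1)+B(1): 2 → C
H(7)+P(15): 22 → W
P(15)+B(1): 16 → Q

FJCWQ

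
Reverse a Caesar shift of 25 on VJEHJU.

V(21): 21−25=-4≡22 → W
J(9): 9−25=-16≡10 → K
E(4): 4−25=-21≡5 → F
H(7): 7−25=-18≡8 → I
J(9): 9−25=-16≡10 → K
U(20): 20−25=-5≡21 → V

WKFIKV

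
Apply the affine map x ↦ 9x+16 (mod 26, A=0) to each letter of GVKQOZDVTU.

G(6): 9·6+16=70≡18 → S
V(21): 9·21+16=205≡23 → X
K(10): 9·10+16=106≡2 → C
Q(16): 9·16+16=160≡4 → E
O(14): 9·14+16=142≡12 → M
Z(25): 9·25+16=241≡7 → H
D(3): 9·3+16=43≡17 → R
V(21): 9·21+16=205≡23 → X
T(19): 9·19+16=187≡5 → F
U(20): 9·20+16=196≡14 → O

SXCEMHRXFO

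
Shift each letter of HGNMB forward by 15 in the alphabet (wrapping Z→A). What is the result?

H(7): 7+15=22 → W
G(6): 6+15=21 → V
N(13): 13+15=28≡2 → C
M(12): 12+15=27≡1 → B
B(1): 1+15=16 → Q

WVCBQ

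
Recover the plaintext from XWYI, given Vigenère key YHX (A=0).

ZPBK

Repeat the key across the ciphertext: YHXY
X(23)−Y(24): -1≡25 → Z
W(22)−H(7): 15 → P
Y(24)−X(23): 1 → B
I(8)−Y(24): -16≡10 → K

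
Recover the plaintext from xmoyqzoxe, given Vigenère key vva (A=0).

Repeat the key across the ciphertext: vvavvavva
x(23)−v(21): 2 → c
m(12)−v(21): -9≡17 → r
o(14)−a(0): 14 → o
y(24)−v(21): 3 → d
q(16)−v(21): -5≡21 → v
z(25)−a(0): 25 → z
o(14)−v(21): -7≡19 → t
x(23)−v(21): 2 → c
e(4)−a(0): 4 → e

crodvztce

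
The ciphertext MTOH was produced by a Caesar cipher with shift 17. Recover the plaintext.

M(12): 12−17=-5≡21 → V
T(19): 19−17=2 → C
O(14): 14−17=-3≡23 → X
H(7): 7−17=-10≡16 → Q

VCXQ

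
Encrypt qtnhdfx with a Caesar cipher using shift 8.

q(16): 16+8=24 → y
t(19): 19+8=27≡1 → b
n(13): 13+8=21 → v
h(7): 7+8=15 → p
d(3): 3+8=11 → l
f(5): 5+8=13 → n
x(23): 23+8=31≡5 → f

ybvplnf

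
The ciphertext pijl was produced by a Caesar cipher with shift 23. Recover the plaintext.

p(15): 15−23=-8≡18 → s
i(8): 8−23=-15≡11 → l
j(9): 9−23=-14≡12 → m
l(11): 11−23=-12≡14 → o

slmo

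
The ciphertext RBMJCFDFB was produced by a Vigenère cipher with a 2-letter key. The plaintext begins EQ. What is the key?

NL

Subtract each crib letter from the matching ciphertext letter (mod 26):
R(17)−E(4)=13 → N
B(1)−Q(16)=-15≡11 → L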